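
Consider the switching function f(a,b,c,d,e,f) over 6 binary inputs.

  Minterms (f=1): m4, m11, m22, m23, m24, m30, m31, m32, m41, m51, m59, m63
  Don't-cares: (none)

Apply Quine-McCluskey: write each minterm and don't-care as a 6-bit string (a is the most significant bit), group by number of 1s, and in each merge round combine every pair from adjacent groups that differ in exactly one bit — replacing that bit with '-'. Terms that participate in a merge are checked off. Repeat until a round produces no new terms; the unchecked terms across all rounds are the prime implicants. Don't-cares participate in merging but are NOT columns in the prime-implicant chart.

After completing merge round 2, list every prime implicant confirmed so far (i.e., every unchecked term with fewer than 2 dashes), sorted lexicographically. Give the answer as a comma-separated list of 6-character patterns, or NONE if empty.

size-2^0 implicants → 000100  001011  010110(✓)  010111(✓)  011000  011110(✓)  011111(✓)  100000  101001  110011(✓)  111011(✓)  111111(✓)
size-2^1 implicants → -11111  01-110(✓)  01-111(✓)  01011-(✓)  01111-(✓)  11-011  111-11
size-2^2 implicants → 01-11-
Unchecked terms (primes): -11111, 000100, 001011, 01-11-, 011000, 100000, 101001, 11-011, 111-11

-11111, 000100, 001011, 011000, 100000, 101001, 11-011, 111-11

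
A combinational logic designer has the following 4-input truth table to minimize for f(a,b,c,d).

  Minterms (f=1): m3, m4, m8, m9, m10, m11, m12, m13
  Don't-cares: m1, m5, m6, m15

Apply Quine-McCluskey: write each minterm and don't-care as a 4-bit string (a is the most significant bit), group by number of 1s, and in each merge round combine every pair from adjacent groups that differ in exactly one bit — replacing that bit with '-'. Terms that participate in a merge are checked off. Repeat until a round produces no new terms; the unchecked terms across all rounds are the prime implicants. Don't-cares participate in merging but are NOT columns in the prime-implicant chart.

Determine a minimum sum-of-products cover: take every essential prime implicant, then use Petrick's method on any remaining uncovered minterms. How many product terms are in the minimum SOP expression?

3

size-2^0 implicants → 0001(✓)  0011(✓)  0100(✓)  0101(✓)  0110(✓)  1000(✓)  1001(✓)  1010(✓)  1011(✓)  1100(✓)  1101(✓)  1111(✓)
size-2^1 implicants → -001(✓)  -011(✓)  -100(✓)  -101(✓)  0-01(✓)  00-1(✓)  01-0  010-(✓)  1-00(✓)  1-01(✓)  1-11(✓)  10-0(✓)  10-1(✓)  100-(✓)  101-(✓)  11-1(✓)  110-(✓)
size-2^2 implicants → --01  -0-1  -10-  1--1  1-0-  10--
Unchecked terms (primes): --01, -0-1, -10-, 01-0, 1--1, 1-0-, 10--
Minterm coverage:
  m3 ⊆ -0-1 [E]
  m4 ⊆ -10-,01-0
  m8 ⊆ 1-0-,10--
  m9 ⊆ --01,-0-1,1--1,1-0-,10--
  m10 ⊆ 10-- [E]
  m11 ⊆ -0-1,1--1,10--
  m12 ⊆ -10-,1-0-
  m13 ⊆ --01,-10-,1--1,1-0-
E = {-0-1, 10--}
Petrick residual → -10-
Cover = b'd + bc' + ab'  |cover|=3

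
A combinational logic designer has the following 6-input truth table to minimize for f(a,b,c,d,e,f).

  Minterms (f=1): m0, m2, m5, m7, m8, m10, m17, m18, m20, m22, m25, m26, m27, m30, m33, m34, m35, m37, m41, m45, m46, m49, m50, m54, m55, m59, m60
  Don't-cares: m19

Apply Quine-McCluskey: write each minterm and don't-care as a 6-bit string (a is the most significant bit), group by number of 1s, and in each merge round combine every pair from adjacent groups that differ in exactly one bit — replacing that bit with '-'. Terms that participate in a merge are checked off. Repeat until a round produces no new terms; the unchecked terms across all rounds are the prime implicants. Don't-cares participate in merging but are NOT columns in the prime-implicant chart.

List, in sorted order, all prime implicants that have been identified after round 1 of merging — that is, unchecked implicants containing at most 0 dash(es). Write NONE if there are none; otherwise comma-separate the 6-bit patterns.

101110, 111100

size-2^0 implicants → 000000(✓)  000010(✓)  000101(✓)  000111(✓)  001000(✓)  001010(✓)  010001(✓)  010010(✓)  010011(✓)  010100(✓)  010110(✓)  011001(✓)  011010(✓)  011011(✓)  011110(✓)  100001(✓)  100010(✓)  100011(✓)  100101(✓)  101001(✓)  101101(✓)  101110  110001(✓)  110010(✓)  110110(✓)  110111(✓)  111011(✓)  111100
size-2^1 implicants → -00010(✓)  -00101  -10001  -10010(✓)  -10110(✓)  -11011  0-0010(✓)  0-1010(✓)  00-000(✓)  00-010(✓)  0000-0(✓)  0001-1  0010-0(✓)  01-001(✓)  01-010(✓)  01-011(✓)  01-110(✓)  010-10(✓)  0100-1(✓)  01001-(✓)  0101-0  011-10(✓)  0110-1(✓)  01101-(✓)  1-0001  1-0010(✓)  10-001(✓)  10-101(✓)  100-01(✓)  1000-1  10001-  101-01(✓)  110-10(✓)  11011-
size-2^2 implicants → --0010  -10-10  0--010  00-0-0  01--10  01-0-1  01-01-  10--01
Unchecked terms (primes): --0010, -00101, -10-10, -10001, -11011, 0--010, 00-0-0, 0001-1, 01--10, 01-0-1, 01-01-, 0101-0, 1-0001, 10--01, 1000-1, 10001-, 101110, 11011-, 111100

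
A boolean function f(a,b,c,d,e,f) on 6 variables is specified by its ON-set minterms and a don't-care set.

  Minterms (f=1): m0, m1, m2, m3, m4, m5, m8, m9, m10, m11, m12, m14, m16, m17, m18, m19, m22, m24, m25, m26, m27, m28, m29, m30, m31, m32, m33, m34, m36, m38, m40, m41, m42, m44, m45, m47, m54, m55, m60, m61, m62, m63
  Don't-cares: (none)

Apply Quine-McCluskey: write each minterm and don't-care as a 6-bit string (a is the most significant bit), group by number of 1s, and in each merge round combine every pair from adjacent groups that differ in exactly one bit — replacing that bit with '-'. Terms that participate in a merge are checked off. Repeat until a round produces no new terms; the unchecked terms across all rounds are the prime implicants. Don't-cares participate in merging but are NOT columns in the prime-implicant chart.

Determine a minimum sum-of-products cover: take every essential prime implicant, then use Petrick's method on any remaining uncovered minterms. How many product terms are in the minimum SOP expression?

11

[col 0] 000000*, 000001*, 000010*, 000011*, 000100*, 000101*, 001000*, 001001*, 001010*, 001011*, 001100*, 001110*, 010000*, 010001*, 010010*, 010011*, 010110*, 011000*, 011001*, 011010*, 011011*, 011100*, 011101*, 011110*, 011111*, 100000*, 100001*, 100010*, 100100*, 100110*, 101000*, 101001*, 101010*, 101100*, 101101*, 101111*, 110110*, 110111*, 111100*, 111101*, 111110*, 111111*
[col 1] -00000*, -00001*, -00010*, -00100*, -01000*, -01001*, -01010*, -01100*, -10110*, -11100*, -11101*, -11110*, -11111*, 0-0000*, 0-0001*, 0-0010*, 0-0011*, 0-1000*, 0-1001*, 0-1010*, 0-1011*, 0-1100*, 0-1110*, 00-000*, 00-001*, 00-010*, 00-011*, 00-100*, 000-00*, 000-01*, 0000-0*, 0000-1*, 00000-*, 00001-*, 00010-*, 001-00*, 001-10*, 0010-0*, 0010-1*, 00100-*, 00101-*, 0011-0*, 01-000*, 01-001*, 01-010*, 01-011*, 01-110*, 010-10*, 0100-0*, 0100-1*, 01000-*, 01001-*, 011-00*, 011-01*, 011-10*, 011-11*, 0110-0*, 0110-1*, 01100-*, 01101-*, 0111-0*, 0111-1*, 01110-*, 01111-*, 1-0110, 1-1100*, 1-1101*, 1-1111*, 10-000*, 10-001*, 10-010*, 10-100*, 100-00*, 100-10*, 1000-0*, 10000-*, 1001-0*, 101-00*, 101-01*, 1010-0*, 10100-*, 1011-1*, 10110-*, 11-110*, 11-111*, 11011-*, 1111-0*, 1111-1*, 11110-*, 11111-*
[col 2] --1100, -0-000*, -0-001*, -0-010*, -0-100*, -00-00*, -000-0*, -0000-*, -01-00*, -010-0*, -0100-*, -1-110, -111-0*, -111-1*, -1110-*, -1111-*, 0--000*, 0--001*, 0--010*, 0--011*, 0-00-0*, 0-00-1*, 0-000-*, 0-001-*, 0-1-00*, 0-1-10*, 0-10-0*, 0-10-1*, 0-100-*, 0-101-*, 0-11-0*, 00--00*, 00-0-0*, 00-0-1*, 00-00-*, 00-01-*, 000-0-, 0000--*, 001--0*, 0010--*, 01--10, 01-0-0*, 01-0-1*, 01-00-*, 01-01-*, 0100--*, 011--0*, 011--1*, 011-0-*, 011-1-*, 0110--*, 0111--*, 1-11-1, 1-110-, 10--00*, 10-0-0*, 10-00-*, 100--0, 101-0-, 11-11-, 1111--*
[col 3] -0--00, -0-0-0, -0-00-, -111--, 0--0-0*, 0--0-1*, 0--00-*, 0--01-*, 0-00--*, 0-1--0, 0-10--*, 00-0--*, 01-0--*, 011---
[col 4] 0--0--
Prime implicants: --1100, -0--00, -0-0-0, -0-00-, -1-110, -111--, 0--0--, 0-1--0, 000-0-, 01--10, 011---, 1-0110, 1-11-1, 1-110-, 100--0, 101-0-, 11-11-
PI chart (minterm → PIs covering it):
  0 | -0--00,-0-0-0,-0-00-,0--0--,000-0-
  1 | -0-00-,0--0--,000-0-
  2 | -0-0-0,0--0--
  3 | 0--0--  (sole → essential)
  4 | -0--00,000-0-
  5 | 000-0-  (sole → essential)
  8 | -0--00,-0-0-0,-0-00-,0--0--,0-1--0
  9 | -0-00-,0--0--
  10 | -0-0-0,0--0--,0-1--0
  11 | 0--0--  (sole → essential)
  12 | --1100,-0--00,0-1--0
  14 | 0-1--0  (sole → essential)
  16 | 0--0--  (sole → essential)
  17 | 0--0--  (sole → essential)
  18 | 0--0--,01--10
  19 | 0--0--  (sole → essential)
  22 | -1-110,01--10
  24 | 0--0--,0-1--0,011---
  25 | 0--0--,011---
  26 | 0--0--,0-1--0,01--10,011---
  27 | 0--0--,011---
  28 | --1100,-111--,0-1--0,011---
  29 | -111--,011---
  30 | -1-110,-111--,0-1--0,01--10,011---
  31 | -111--,011---
  32 | -0--00,-0-0-0,-0-00-,100--0
  33 | -0-00-  (sole → essential)
  34 | -0-0-0,100--0
  36 | -0--00,100--0
  38 | 1-0110,100--0
  40 | -0--00,-0-0-0,-0-00-,101-0-
  41 | -0-00-,101-0-
  42 | -0-0-0  (sole → essential)
  44 | --1100,-0--00,1-110-,101-0-
  45 | 1-11-1,1-110-,101-0-
  47 | 1-11-1  (sole → essential)
  54 | -1-110,1-0110,11-11-
  55 | 11-11-  (sole → essential)
  60 | --1100,-111--,1-110-
  61 | -111--,1-11-1,1-110-
  62 | -1-110,-111--,11-11-
  63 | -111--,1-11-1,11-11-
Essential prime implicants: -0-0-0, -0-00-, 0--0--, 0-1--0, 000-0-, 1-11-1, 11-11-
Petrick residual → --1100, -1-110, -111--, 100--0
Minimum SOP uses 11 PIs: cde'f' + b'd'f' + b'd'e' + bdef' + bcd + a'd' + a'cf' + a'b'c'e' + acdf + ab'c'f' + abde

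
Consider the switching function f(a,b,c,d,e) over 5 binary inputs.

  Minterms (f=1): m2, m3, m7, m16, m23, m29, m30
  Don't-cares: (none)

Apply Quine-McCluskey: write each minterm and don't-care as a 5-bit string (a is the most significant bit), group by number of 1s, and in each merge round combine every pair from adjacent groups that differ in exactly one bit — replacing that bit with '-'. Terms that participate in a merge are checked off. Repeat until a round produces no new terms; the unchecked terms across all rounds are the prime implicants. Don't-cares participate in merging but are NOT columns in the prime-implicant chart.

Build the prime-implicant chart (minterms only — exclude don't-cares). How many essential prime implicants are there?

5

[col 0] 00010*, 00011*, 00111*, 10000, 10111*, 11101, 11110
[col 1] -0111, 00-11, 0001-
Prime implicants: -0111, 00-11, 0001-, 10000, 11101, 11110
PI chart (minterm → PIs covering it):
  2 | 0001-  (sole → essential)
  3 | 00-11,0001-
  7 | -0111,00-11
  16 | 10000  (sole → essential)
  23 | -0111  (sole → essential)
  29 | 11101  (sole → essential)
  30 | 11110  (sole → essential)
Essential prime implicants: -0111, 0001-, 10000, 11101, 11110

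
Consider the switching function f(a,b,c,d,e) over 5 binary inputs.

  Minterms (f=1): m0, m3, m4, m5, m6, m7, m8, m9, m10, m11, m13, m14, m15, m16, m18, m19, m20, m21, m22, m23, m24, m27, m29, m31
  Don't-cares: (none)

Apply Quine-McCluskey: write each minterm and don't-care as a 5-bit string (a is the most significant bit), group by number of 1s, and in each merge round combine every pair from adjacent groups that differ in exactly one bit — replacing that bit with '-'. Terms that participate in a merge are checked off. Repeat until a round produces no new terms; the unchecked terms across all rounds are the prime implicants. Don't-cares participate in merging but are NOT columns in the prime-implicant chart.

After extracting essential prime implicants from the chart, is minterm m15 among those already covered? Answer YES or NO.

size-2^0 implicants → 00000(✓)  00011(✓)  00100(✓)  00101(✓)  00110(✓)  00111(✓)  01000(✓)  01001(✓)  01010(✓)  01011(✓)  01101(✓)  01110(✓)  01111(✓)  10000(✓)  10010(✓)  10011(✓)  10100(✓)  10101(✓)  10110(✓)  10111(✓)  11000(✓)  11011(✓)  11101(✓)  11111(✓)
size-2^1 implicants → -0000(✓)  -0011(✓)  -0100(✓)  -0101(✓)  -0110(✓)  -0111(✓)  -1000(✓)  -1011(✓)  -1101(✓)  -1111(✓)  0-000(✓)  0-011(✓)  0-101(✓)  0-110(✓)  0-111(✓)  00-00(✓)  00-11(✓)  001-0(✓)  001-1(✓)  0010-(✓)  0011-(✓)  01-01(✓)  01-10(✓)  01-11(✓)  010-0(✓)  010-1(✓)  0100-(✓)  0101-(✓)  011-1(✓)  0111-(✓)  1-000(✓)  1-011(✓)  1-101(✓)  1-111(✓)  10-00(✓)  10-10(✓)  10-11(✓)  100-0(✓)  1001-(✓)  101-0(✓)  101-1(✓)  1010-(✓)  1011-(✓)  11-11(✓)  111-1(✓)
size-2^2 implicants → --000  --011(✓)  --101(✓)  --111(✓)  -0-00  -0-11(✓)  -01-0(✓)  -01-1(✓)  -010-(✓)  -011-(✓)  -1-11(✓)  -11-1(✓)  0--11(✓)  0-1-1(✓)  0-11-  001--(✓)  01--1  01-1-  010--  1--11(✓)  1-1-1(✓)  10--0  10-1-  101--(✓)
size-2^3 implicants → ---11  --1-1  -01--
Unchecked terms (primes): ---11, --000, --1-1, -0-00, -01--, 0-11-, 01--1, 01-1-, 010--, 10--0, 10-1-
Minterm coverage:
  m0 ⊆ --000,-0-00
  m3 ⊆ ---11 [E]
  m4 ⊆ -0-00,-01--
  m5 ⊆ --1-1,-01--
  m6 ⊆ -01--,0-11-
  m7 ⊆ ---11,--1-1,-01--,0-11-
  m8 ⊆ --000,010--
  m9 ⊆ 01--1,010--
  m10 ⊆ 01-1-,010--
  m11 ⊆ ---11,01--1,01-1-,010--
  m13 ⊆ --1-1,01--1
  m14 ⊆ 0-11-,01-1-
  m15 ⊆ ---11,--1-1,0-11-,01--1,01-1-
  m16 ⊆ --000,-0-00,10--0
  m18 ⊆ 10--0,10-1-
  m19 ⊆ ---11,10-1-
  m20 ⊆ -0-00,-01--,10--0
  m21 ⊆ --1-1,-01--
  m22 ⊆ -01--,10--0,10-1-
  m23 ⊆ ---11,--1-1,-01--,10-1-
  m24 ⊆ --000 [E]
  m27 ⊆ ---11 [E]
  m29 ⊆ --1-1 [E]
  m31 ⊆ ---11,--1-1
E = {---11, --000, --1-1}

YES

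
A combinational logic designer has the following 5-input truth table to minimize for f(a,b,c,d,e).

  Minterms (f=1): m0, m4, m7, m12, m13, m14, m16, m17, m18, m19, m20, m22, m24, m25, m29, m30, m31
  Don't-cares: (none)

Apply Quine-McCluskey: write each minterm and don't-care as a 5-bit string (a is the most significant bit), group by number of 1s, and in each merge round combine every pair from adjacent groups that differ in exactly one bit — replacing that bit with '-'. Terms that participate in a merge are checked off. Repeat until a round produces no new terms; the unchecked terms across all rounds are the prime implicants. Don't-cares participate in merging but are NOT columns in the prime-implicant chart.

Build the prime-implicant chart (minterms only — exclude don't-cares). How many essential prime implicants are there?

4

[col 0] 00000*, 00100*, 00111, 01100*, 01101*, 01110*, 10000*, 10001*, 10010*, 10011*, 10100*, 10110*, 11000*, 11001*, 11101*, 11110*, 11111*
[col 1] -0000*, -0100*, -1101, -1110, 0-100, 00-00*, 011-0, 0110-, 1-000*, 1-001*, 1-110, 10-00*, 10-10*, 100-0*, 100-1*, 1000-*, 1001-*, 101-0*, 11-01, 1100-*, 111-1, 1111-
[col 2] -0-00, 1-00-, 10--0, 100--
Prime implicants: -0-00, -1101, -1110, 0-100, 00111, 011-0, 0110-, 1-00-, 1-110, 10--0, 100--, 11-01, 111-1, 1111-
PI chart (minterm → PIs covering it):
  0 | -0-00  (sole → essential)
  4 | -0-00,0-100
  7 | 00111  (sole → essential)
  12 | 0-100,011-0,0110-
  13 | -1101,0110-
  14 | -1110,011-0
  16 | -0-00,1-00-,10--0,100--
  17 | 1-00-,100--
  18 | 10--0,100--
  19 | 100--  (sole → essential)
  20 | -0-00,10--0
  22 | 1-110,10--0
  24 | 1-00-  (sole → essential)
  25 | 1-00-,11-01
  29 | -1101,11-01,111-1
  30 | -1110,1-110,1111-
  31 | 111-1,1111-
Essential prime implicants: -0-00, 00111, 1-00-, 100--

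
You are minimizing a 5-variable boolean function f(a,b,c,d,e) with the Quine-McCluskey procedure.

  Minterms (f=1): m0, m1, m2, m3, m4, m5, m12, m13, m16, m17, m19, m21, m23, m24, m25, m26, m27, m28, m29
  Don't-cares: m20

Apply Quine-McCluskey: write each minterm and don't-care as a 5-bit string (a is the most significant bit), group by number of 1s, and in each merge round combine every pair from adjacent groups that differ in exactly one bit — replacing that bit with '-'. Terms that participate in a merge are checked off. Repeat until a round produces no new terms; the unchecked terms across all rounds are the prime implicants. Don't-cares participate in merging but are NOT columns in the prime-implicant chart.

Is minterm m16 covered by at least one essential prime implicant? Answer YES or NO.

size-2^0 implicants → 00000(✓)  00001(✓)  00010(✓)  00011(✓)  00100(✓)  00101(✓)  01100(✓)  01101(✓)  10000(✓)  10001(✓)  10011(✓)  10100(✓)  10101(✓)  10111(✓)  11000(✓)  11001(✓)  11010(✓)  11011(✓)  11100(✓)  11101(✓)
size-2^1 implicants → -0000(✓)  -0001(✓)  -0011(✓)  -0100(✓)  -0101(✓)  -1100(✓)  -1101(✓)  0-100(✓)  0-101(✓)  00-00(✓)  00-01(✓)  000-0(✓)  000-1(✓)  0000-(✓)  0001-(✓)  0010-(✓)  0110-(✓)  1-000(✓)  1-001(✓)  1-011(✓)  1-100(✓)  1-101(✓)  10-00(✓)  10-01(✓)  10-11(✓)  100-1(✓)  1000-(✓)  101-1(✓)  1010-(✓)  11-00(✓)  11-01(✓)  110-0(✓)  110-1(✓)  1100-(✓)  1101-(✓)  1110-(✓)
size-2^2 implicants → --100(✓)  --101(✓)  -0-00(✓)  -0-01(✓)  -00-1  -000-(✓)  -010-(✓)  -110-(✓)  0-10-(✓)  00-0-(✓)  000--  1--00(✓)  1--01(✓)  1-0-1  1-00-(✓)  1-10-(✓)  10--1  10-0-(✓)  11-0-(✓)  110--
size-2^3 implicants → --10-  -0-0-  1--0-
Unchecked terms (primes): --10-, -0-0-, -00-1, 000--, 1--0-, 1-0-1, 10--1, 110--
Minterm coverage:
  m0 ⊆ -0-0-,000--
  m1 ⊆ -0-0-,-00-1,000--
  m2 ⊆ 000-- [E]
  m3 ⊆ -00-1,000--
  m4 ⊆ --10-,-0-0-
  m5 ⊆ --10-,-0-0-
  m12 ⊆ --10- [E]
  m13 ⊆ --10- [E]
  m16 ⊆ -0-0-,1--0-
  m17 ⊆ -0-0-,-00-1,1--0-,1-0-1,10--1
  m19 ⊆ -00-1,1-0-1,10--1
  m21 ⊆ --10-,-0-0-,1--0-,10--1
  m23 ⊆ 10--1 [E]
  m24 ⊆ 1--0-,110--
  m25 ⊆ 1--0-,1-0-1,110--
  m26 ⊆ 110-- [E]
  m27 ⊆ 1-0-1,110--
  m28 ⊆ --10-,1--0-
  m29 ⊆ --10-,1--0-
E = {--10-, 000--, 10--1, 110--}

NO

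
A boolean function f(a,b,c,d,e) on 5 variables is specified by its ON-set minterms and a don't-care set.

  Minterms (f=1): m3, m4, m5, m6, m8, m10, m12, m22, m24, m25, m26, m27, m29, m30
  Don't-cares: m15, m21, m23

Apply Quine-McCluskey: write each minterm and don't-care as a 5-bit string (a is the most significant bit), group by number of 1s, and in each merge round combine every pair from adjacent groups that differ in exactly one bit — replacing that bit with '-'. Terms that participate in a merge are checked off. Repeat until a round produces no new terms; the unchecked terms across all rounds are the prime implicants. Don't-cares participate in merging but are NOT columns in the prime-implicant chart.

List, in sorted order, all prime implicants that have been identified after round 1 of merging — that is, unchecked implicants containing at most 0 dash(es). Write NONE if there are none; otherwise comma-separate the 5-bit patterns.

00011, 01111

Round 0: 00011 00100✓ 00101✓ 00110✓ 01000✓ 01010✓ 01100✓ 01111 10101✓ 10110✓ 10111✓ 11000✓ 11001✓ 11010✓ 11011✓ 11101✓ 11110✓
Round 1: -0101 -0110 -1000✓ -1010✓ 0-100 001-0 0010- 01-00 010-0✓ 1-101 1-110 101-1 1011- 11-01 11-10 110-0✓ 110-1✓ 1100-✓ 1101-✓
Round 2: -10-0 110--
PIs = {-0101, -0110, -10-0, 0-100, 00011, 001-0, 0010-, 01-00, 01111, 1-101, 1-110, 101-1, 1011-, 11-01, 11-10, 110--}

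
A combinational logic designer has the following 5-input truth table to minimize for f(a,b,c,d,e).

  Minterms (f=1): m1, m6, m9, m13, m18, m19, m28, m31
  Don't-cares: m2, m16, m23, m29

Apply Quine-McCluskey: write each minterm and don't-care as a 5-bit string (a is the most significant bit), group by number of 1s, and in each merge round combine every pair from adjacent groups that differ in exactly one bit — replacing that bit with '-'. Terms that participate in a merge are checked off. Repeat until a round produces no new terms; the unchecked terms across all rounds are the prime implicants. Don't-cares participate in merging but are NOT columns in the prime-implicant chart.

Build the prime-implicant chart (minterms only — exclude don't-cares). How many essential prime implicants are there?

3

[col 0] 00001*, 00010*, 00110*, 01001*, 01101*, 10000*, 10010*, 10011*, 10111*, 11100*, 11101*, 11111*
[col 1] -0010, -1101, 0-001, 00-10, 01-01, 1-111, 10-11, 100-0, 1001-, 111-1, 1110-
Prime implicants: -0010, -1101, 0-001, 00-10, 01-01, 1-111, 10-11, 100-0, 1001-, 111-1, 1110-
PI chart (minterm → PIs covering it):
  1 | 0-001  (sole → essential)
  6 | 00-10  (sole → essential)
  9 | 0-001,01-01
  13 | -1101,01-01
  18 | -0010,100-0,1001-
  19 | 10-11,1001-
  28 | 1110-  (sole → essential)
  31 | 1-111,111-1
Essential prime implicants: 0-001, 00-10, 1110-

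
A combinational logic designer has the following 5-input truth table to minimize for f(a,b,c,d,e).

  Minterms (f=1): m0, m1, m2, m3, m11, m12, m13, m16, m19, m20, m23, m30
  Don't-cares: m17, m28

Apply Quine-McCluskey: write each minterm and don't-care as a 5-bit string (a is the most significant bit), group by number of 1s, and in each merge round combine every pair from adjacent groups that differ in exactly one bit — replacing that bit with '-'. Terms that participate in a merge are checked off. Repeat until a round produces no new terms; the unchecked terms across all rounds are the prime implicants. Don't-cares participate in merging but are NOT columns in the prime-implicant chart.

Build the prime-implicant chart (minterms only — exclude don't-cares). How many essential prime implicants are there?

5

size-2^0 implicants → 00000(✓)  00001(✓)  00010(✓)  00011(✓)  01011(✓)  01100(✓)  01101(✓)  10000(✓)  10001(✓)  10011(✓)  10100(✓)  10111(✓)  11100(✓)  11110(✓)
size-2^1 implicants → -0000(✓)  -0001(✓)  -0011(✓)  -1100  0-011  000-0(✓)  000-1(✓)  0000-(✓)  0001-(✓)  0110-  1-100  10-00  10-11  100-1(✓)  1000-(✓)  111-0
size-2^2 implicants → -00-1  -000-  000--
Unchecked terms (primes): -00-1, -000-, -1100, 0-011, 000--, 0110-, 1-100, 10-00, 10-11, 111-0
Minterm coverage:
  m0 ⊆ -000-,000--
  m1 ⊆ -00-1,-000-,000--
  m2 ⊆ 000-- [E]
  m3 ⊆ -00-1,0-011,000--
  m11 ⊆ 0-011 [E]
  m12 ⊆ -1100,0110-
  m13 ⊆ 0110- [E]
  m16 ⊆ -000-,10-00
  m19 ⊆ -00-1,10-11
  m20 ⊆ 1-100,10-00
  m23 ⊆ 10-11 [E]
  m30 ⊆ 111-0 [E]
E = {0-011, 000--, 0110-, 10-11, 111-0}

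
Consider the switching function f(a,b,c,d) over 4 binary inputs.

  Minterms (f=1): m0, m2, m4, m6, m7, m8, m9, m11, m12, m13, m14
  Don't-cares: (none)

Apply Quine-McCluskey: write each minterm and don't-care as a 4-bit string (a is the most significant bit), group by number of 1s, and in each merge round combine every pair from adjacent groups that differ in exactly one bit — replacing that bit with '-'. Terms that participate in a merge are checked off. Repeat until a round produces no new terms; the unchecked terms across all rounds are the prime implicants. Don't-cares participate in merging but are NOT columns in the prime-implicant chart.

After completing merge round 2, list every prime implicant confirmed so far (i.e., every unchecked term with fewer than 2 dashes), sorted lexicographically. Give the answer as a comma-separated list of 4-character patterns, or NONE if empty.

011-, 10-1

Round 0: 0000✓ 0010✓ 0100✓ 0110✓ 0111✓ 1000✓ 1001✓ 1011✓ 1100✓ 1101✓ 1110✓
Round 1: -000✓ -100✓ -110✓ 0-00✓ 0-10✓ 00-0✓ 01-0✓ 011- 1-00✓ 1-01✓ 10-1 100-✓ 11-0✓ 110-✓
Round 2: --00 -1-0 0--0 1-0-
PIs = {--00, -1-0, 0--0, 011-, 1-0-, 10-1}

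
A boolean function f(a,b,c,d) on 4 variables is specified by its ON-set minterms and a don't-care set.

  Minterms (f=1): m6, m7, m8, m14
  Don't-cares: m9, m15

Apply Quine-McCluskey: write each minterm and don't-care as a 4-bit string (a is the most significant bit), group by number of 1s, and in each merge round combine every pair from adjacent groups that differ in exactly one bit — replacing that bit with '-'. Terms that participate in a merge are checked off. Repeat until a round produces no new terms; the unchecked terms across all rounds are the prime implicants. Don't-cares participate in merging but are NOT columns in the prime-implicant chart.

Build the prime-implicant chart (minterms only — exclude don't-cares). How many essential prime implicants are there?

size-2^0 implicants → 0110(✓)  0111(✓)  1000(✓)  1001(✓)  1110(✓)  1111(✓)
size-2^1 implicants → -110(✓)  -111(✓)  011-(✓)  100-  111-(✓)
size-2^2 implicants → -11-
Unchecked terms (primes): -11-, 100-
Minterm coverage:
  m6 ⊆ -11- [E]
  m7 ⊆ -11- [E]
  m8 ⊆ 100- [E]
  m14 ⊆ -11- [E]
E = {-11-, 100-}

2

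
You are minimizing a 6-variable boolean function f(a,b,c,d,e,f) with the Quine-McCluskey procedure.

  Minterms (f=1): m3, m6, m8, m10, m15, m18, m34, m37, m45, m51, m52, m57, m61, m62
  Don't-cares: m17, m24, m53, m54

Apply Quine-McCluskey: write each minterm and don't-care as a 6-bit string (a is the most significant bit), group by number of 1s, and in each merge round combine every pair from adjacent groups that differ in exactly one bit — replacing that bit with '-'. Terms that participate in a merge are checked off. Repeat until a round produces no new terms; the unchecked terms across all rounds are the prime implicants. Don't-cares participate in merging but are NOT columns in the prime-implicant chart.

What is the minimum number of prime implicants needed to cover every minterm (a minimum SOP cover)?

Round 0: 000011 000110 001000✓ 001010✓ 001111 010001 010010 011000✓ 100010 100101✓ 101101✓ 110011 110100✓ 110101✓ 110110✓ 111001✓ 111101✓ 111110✓
Round 1: 0-1000 0010-0 1-0101✓ 1-1101✓ 10-101✓ 11-101✓ 11-110 1101-0 11010- 111-01
Round 2: 1--101
PIs = {0-1000, 000011, 000110, 0010-0, 001111, 010001, 010010, 1--101, 100010, 11-110, 110011, 1101-0, 11010-, 111-01}
Coverage chart:
  m3: 000011 ←essential
  m6: 000110 ←essential
  m8: 0-1000,0010-0
  m10: 0010-0 ←essential
  m15: 001111 ←essential
  m18: 010010 ←essential
  m34: 100010 ←essential
  m37: 1--101 ←essential
  m45: 1--101 ←essential
  m51: 110011 ←essential
  m52: 1101-0,11010-
  m57: 111-01 ←essential
  m61: 1--101,111-01
  m62: 11-110 ←essential
Essential: 000011, 000110, 0010-0, 001111, 010010, 1--101, 100010, 11-110, 110011, 111-01
Petrick residual → 1101-0
Min cover (11 terms): a'b'c'd'ef + a'b'c'def' + a'b'cd'f' + a'b'cdef + a'bc'd'ef' + ade'f + ab'c'd'ef' + abdef' + abc'd'ef + abc'df' + abce'f

11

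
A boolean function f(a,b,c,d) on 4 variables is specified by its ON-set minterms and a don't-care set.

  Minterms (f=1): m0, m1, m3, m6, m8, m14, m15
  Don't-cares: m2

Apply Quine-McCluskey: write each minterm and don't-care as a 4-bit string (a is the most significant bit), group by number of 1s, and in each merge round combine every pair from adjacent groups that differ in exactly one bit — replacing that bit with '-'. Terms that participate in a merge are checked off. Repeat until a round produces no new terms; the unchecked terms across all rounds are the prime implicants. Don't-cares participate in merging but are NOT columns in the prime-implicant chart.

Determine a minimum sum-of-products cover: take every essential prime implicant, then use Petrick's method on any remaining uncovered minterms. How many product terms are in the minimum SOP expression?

4

[col 0] 0000*, 0001*, 0010*, 0011*, 0110*, 1000*, 1110*, 1111*
[col 1] -000, -110, 0-10, 00-0*, 00-1*, 000-*, 001-*, 111-
[col 2] 00--
Prime implicants: -000, -110, 0-10, 00--, 111-
PI chart (minterm → PIs covering it):
  0 | -000,00--
  1 | 00--  (sole → essential)
  3 | 00--  (sole → essential)
  6 | -110,0-10
  8 | -000  (sole → essential)
  14 | -110,111-
  15 | 111-  (sole → essential)
Essential prime implicants: -000, 00--, 111-
Petrick residual → -110
Minimum SOP uses 4 PIs: b'c'd' + bcd' + a'b' + abc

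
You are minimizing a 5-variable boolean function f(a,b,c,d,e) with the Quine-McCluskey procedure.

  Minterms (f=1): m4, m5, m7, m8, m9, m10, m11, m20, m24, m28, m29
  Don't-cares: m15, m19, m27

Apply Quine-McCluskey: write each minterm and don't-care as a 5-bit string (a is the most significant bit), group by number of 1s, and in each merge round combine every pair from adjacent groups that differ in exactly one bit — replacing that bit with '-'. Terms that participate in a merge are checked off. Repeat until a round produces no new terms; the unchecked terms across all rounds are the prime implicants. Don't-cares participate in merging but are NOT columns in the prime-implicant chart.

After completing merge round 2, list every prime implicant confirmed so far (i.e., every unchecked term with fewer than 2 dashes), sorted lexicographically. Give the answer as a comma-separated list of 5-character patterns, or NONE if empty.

-0100, -1000, -1011, 0-111, 001-1, 0010-, 01-11, 1-011, 1-100, 11-00, 1110-

[col 0] 00100*, 00101*, 00111*, 01000*, 01001*, 01010*, 01011*, 01111*, 10011*, 10100*, 11000*, 11011*, 11100*, 11101*
[col 1] -0100, -1000, -1011, 0-111, 001-1, 0010-, 01-11, 010-0*, 010-1*, 0100-*, 0101-*, 1-011, 1-100, 11-00, 1110-
[col 2] 010--
Prime implicants: -0100, -1000, -1011, 0-111, 001-1, 0010-, 01-11, 010--, 1-011, 1-100, 11-00, 1110-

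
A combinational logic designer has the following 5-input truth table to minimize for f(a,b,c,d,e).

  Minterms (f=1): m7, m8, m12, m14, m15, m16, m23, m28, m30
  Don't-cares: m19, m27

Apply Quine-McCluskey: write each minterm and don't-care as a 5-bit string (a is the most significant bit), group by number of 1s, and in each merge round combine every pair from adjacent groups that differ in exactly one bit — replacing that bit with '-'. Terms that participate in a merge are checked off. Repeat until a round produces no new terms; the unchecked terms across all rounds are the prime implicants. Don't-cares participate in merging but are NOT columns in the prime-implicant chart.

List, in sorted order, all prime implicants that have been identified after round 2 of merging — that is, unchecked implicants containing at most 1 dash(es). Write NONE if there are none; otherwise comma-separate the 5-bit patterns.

[col 0] 00111*, 01000*, 01100*, 01110*, 01111*, 10000, 10011*, 10111*, 11011*, 11100*, 11110*
[col 1] -0111, -1100*, -1110*, 0-111, 01-00, 011-0*, 0111-, 1-011, 10-11, 111-0*
[col 2] -11-0
Prime implicants: -0111, -11-0, 0-111, 01-00, 0111-, 1-011, 10-11, 10000

-0111, 0-111, 01-00, 0111-, 1-011, 10-11, 10000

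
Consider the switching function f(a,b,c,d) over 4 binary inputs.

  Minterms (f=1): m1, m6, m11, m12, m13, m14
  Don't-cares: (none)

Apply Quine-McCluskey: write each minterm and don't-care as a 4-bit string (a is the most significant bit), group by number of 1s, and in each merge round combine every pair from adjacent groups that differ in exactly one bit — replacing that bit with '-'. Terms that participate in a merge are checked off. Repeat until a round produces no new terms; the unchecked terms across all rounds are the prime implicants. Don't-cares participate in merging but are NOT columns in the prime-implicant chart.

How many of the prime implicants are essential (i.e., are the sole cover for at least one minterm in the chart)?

4

size-2^0 implicants → 0001  0110(✓)  1011  1100(✓)  1101(✓)  1110(✓)
size-2^1 implicants → -110  11-0  110-
Unchecked terms (primes): -110, 0001, 1011, 11-0, 110-
Minterm coverage:
  m1 ⊆ 0001 [E]
  m6 ⊆ -110 [E]
  m11 ⊆ 1011 [E]
  m12 ⊆ 11-0,110-
  m13 ⊆ 110- [E]
  m14 ⊆ -110,11-0
E = {-110, 0001, 1011, 110-}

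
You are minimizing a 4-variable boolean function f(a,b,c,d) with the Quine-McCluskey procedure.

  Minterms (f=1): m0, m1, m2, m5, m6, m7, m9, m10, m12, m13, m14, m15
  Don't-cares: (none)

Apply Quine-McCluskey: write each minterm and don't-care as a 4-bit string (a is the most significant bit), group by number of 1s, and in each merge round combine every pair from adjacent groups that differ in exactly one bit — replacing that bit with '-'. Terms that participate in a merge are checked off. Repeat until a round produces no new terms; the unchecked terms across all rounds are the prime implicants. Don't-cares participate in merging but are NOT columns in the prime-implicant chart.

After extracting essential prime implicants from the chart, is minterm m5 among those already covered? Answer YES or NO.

[col 0] 0000*, 0001*, 0010*, 0101*, 0110*, 0111*, 1001*, 1010*, 1100*, 1101*, 1110*, 1111*
[col 1] -001*, -010*, -101*, -110*, -111*, 0-01*, 0-10*, 00-0, 000-, 01-1*, 011-*, 1-01*, 1-10*, 11-0*, 11-1*, 110-*, 111-*
[col 2] --01, --10, -1-1, -11-, 11--
Prime implicants: --01, --10, -1-1, -11-, 00-0, 000-, 11--
PI chart (minterm → PIs covering it):
  0 | 00-0,000-
  1 | --01,000-
  2 | --10,00-0
  5 | --01,-1-1
  6 | --10,-11-
  7 | -1-1,-11-
  9 | --01  (sole → essential)
  10 | --10  (sole → essential)
  12 | 11--  (sole → essential)
  13 | --01,-1-1,11--
  14 | --10,-11-,11--
  15 | -1-1,-11-,11--
Essential prime implicants: --01, --10, 11--

YES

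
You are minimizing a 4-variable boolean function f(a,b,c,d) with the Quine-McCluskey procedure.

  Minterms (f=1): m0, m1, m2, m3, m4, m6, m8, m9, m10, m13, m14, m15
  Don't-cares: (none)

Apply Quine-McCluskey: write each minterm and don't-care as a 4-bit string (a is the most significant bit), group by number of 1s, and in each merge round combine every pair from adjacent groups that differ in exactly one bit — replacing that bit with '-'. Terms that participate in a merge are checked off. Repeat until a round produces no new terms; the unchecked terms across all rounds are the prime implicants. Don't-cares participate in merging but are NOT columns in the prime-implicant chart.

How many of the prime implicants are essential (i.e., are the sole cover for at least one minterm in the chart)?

[col 0] 0000*, 0001*, 0010*, 0011*, 0100*, 0110*, 1000*, 1001*, 1010*, 1101*, 1110*, 1111*
[col 1] -000*, -001*, -010*, -110*, 0-00*, 0-10*, 00-0*, 00-1*, 000-*, 001-*, 01-0*, 1-01, 1-10*, 10-0*, 100-*, 11-1, 111-
[col 2] --10, -0-0, -00-, 0--0, 00--
Prime implicants: --10, -0-0, -00-, 0--0, 00--, 1-01, 11-1, 111-
PI chart (minterm → PIs covering it):
  0 | -0-0,-00-,0--0,00--
  1 | -00-,00--
  2 | --10,-0-0,0--0,00--
  3 | 00--  (sole → essential)
  4 | 0--0  (sole → essential)
  6 | --10,0--0
  8 | -0-0,-00-
  9 | -00-,1-01
  10 | --10,-0-0
  13 | 1-01,11-1
  14 | --10,111-
  15 | 11-1,111-
Essential prime implicants: 0--0, 00--

2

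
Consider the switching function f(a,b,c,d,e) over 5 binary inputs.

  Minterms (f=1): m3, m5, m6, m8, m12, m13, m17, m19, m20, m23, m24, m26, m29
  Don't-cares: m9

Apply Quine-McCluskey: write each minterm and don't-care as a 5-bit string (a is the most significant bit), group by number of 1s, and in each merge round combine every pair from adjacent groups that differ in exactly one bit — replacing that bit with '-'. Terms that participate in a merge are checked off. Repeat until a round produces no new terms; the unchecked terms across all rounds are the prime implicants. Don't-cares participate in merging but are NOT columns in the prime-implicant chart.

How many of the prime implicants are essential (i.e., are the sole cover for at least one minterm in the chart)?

9

[col 0] 00011*, 00101*, 00110, 01000*, 01001*, 01100*, 01101*, 10001*, 10011*, 10100, 10111*, 11000*, 11010*, 11101*
[col 1] -0011, -1000, -1101, 0-101, 01-00*, 01-01*, 0100-*, 0110-*, 10-11, 100-1, 110-0
[col 2] 01-0-
Prime implicants: -0011, -1000, -1101, 0-101, 00110, 01-0-, 10-11, 100-1, 10100, 110-0
PI chart (minterm → PIs covering it):
  3 | -0011  (sole → essential)
  5 | 0-101  (sole → essential)
  6 | 00110  (sole → essential)
  8 | -1000,01-0-
  12 | 01-0-  (sole → essential)
  13 | -1101,0-101,01-0-
  17 | 100-1  (sole → essential)
  19 | -0011,10-11,100-1
  20 | 10100  (sole → essential)
  23 | 10-11  (sole → essential)
  24 | -1000,110-0
  26 | 110-0  (sole → essential)
  29 | -1101  (sole → essential)
Essential prime implicants: -0011, -1101, 0-101, 00110, 01-0-, 10-11, 100-1, 10100, 110-0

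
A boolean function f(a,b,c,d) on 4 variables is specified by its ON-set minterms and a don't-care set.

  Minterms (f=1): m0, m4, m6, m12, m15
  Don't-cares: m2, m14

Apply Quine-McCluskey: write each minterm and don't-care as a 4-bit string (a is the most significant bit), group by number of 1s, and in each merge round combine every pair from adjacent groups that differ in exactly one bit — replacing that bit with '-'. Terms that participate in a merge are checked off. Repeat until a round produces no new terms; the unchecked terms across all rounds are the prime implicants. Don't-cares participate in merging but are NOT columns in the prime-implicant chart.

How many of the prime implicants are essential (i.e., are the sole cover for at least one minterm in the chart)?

3

Round 0: 0000✓ 0010✓ 0100✓ 0110✓ 1100✓ 1110✓ 1111✓
Round 1: -100✓ -110✓ 0-00✓ 0-10✓ 00-0✓ 01-0✓ 11-0✓ 111-
Round 2: -1-0 0--0
PIs = {-1-0, 0--0, 111-}
Coverage chart:
  m0: 0--0 ←essential
  m4: -1-0,0--0
  m6: -1-0,0--0
  m12: -1-0 ←essential
  m15: 111- ←essential
Essential: -1-0, 0--0, 111-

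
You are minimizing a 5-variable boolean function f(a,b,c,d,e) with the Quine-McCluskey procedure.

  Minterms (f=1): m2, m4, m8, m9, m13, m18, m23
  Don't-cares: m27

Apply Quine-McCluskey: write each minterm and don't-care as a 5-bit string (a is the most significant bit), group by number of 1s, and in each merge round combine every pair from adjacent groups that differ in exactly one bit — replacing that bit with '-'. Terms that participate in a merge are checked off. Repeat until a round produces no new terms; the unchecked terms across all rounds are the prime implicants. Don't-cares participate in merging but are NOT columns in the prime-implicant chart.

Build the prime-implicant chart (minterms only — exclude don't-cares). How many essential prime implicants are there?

[col 0] 00010*, 00100, 01000*, 01001*, 01101*, 10010*, 10111, 11011
[col 1] -0010, 01-01, 0100-
Prime implicants: -0010, 00100, 01-01, 0100-, 10111, 11011
PI chart (minterm → PIs covering it):
  2 | -0010  (sole → essential)
  4 | 00100  (sole → essential)
  8 | 0100-  (sole → essential)
  9 | 01-01,0100-
  13 | 01-01  (sole → essential)
  18 | -0010  (sole → essential)
  23 | 10111  (sole → essential)
Essential prime implicants: -0010, 00100, 01-01, 0100-, 10111

5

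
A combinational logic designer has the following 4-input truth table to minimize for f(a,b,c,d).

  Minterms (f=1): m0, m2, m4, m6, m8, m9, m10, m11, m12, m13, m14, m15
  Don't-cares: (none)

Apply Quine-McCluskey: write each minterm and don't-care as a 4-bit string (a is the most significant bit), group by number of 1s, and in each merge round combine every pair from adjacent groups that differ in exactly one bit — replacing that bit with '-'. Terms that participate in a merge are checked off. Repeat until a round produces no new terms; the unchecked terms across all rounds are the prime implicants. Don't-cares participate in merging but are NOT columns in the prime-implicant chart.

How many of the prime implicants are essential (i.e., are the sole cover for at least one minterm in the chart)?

Round 0: 0000✓ 0010✓ 0100✓ 0110✓ 1000✓ 1001✓ 1010✓ 1011✓ 1100✓ 1101✓ 1110✓ 1111✓
Round 1: -000✓ -010✓ -100✓ -110✓ 0-00✓ 0-10✓ 00-0✓ 01-0✓ 1-00✓ 1-01✓ 1-10✓ 1-11✓ 10-0✓ 10-1✓ 100-✓ 101-✓ 11-0✓ 11-1✓ 110-✓ 111-✓
Round 2: --00✓ --10✓ -0-0✓ -1-0✓ 0--0✓ 1--0✓ 1--1✓ 1-0-✓ 1-1-✓ 10--✓ 11--✓
Round 3: ---0 1---
PIs = {---0, 1---}
Coverage chart:
  m0: ---0 ←essential
  m2: ---0 ←essential
  m4: ---0 ←essential
  m6: ---0 ←essential
  m8: ---0,1---
  m9: 1--- ←essential
  m10: ---0,1---
  m11: 1--- ←essential
  m12: ---0,1---
  m13: 1--- ←essential
  m14: ---0,1---
  m15: 1--- ←essential
Essential: ---0, 1---

2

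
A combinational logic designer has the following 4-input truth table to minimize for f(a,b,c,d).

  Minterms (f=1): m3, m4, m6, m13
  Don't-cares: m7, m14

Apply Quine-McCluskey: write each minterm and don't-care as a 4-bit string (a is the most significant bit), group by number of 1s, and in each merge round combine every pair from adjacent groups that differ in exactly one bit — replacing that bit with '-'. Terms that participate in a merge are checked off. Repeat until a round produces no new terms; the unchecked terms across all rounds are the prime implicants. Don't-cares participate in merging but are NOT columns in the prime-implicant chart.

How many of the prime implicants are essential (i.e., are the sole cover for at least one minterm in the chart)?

size-2^0 implicants → 0011(✓)  0100(✓)  0110(✓)  0111(✓)  1101  1110(✓)
size-2^1 implicants → -110  0-11  01-0  011-
Unchecked terms (primes): -110, 0-11, 01-0, 011-, 1101
Minterm coverage:
  m3 ⊆ 0-11 [E]
  m4 ⊆ 01-0 [E]
  m6 ⊆ -110,01-0,011-
  m13 ⊆ 1101 [E]
E = {0-11, 01-0, 1101}

3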